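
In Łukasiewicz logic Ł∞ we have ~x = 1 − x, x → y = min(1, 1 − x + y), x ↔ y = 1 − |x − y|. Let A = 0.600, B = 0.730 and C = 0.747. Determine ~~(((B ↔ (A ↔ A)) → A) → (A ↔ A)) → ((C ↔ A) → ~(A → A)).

0.147

A ↔ A = 1 − |0.600 − 0.600| = 1 − 0.000 = 1.000
B ↔ (A ↔ A) = 1 − |0.730 − 1.000| = 1 − 0.270 = 0.730
(B ↔ (A ↔ A)) → A = min(1, 1 − 0.730 + 0.600) = min(1, 0.870) = 0.870
((B ↔ (A ↔ A)) → A) → (A ↔ A) = min(1, 1 − 0.870 + 1.000) = min(1, 1.130) = 1.000
~(((B ↔ (A ↔ A)) → A) → (A ↔ A)) = 1 − 1.000 = 0.000
~~(((B ↔ (A ↔ A)) → A) → (A ↔ A)) = 1 − 0.000 = 1.000
C ↔ A = 1 − |0.747 − 0.600| = 1 − 0.147 = 0.853
A → A = min(1, 1 − 0.600 + 0.600) = min(1, 1.000) = 1.000
~(A → A) = 1 − 1.000 = 0.000
(C ↔ A) → ~(A → A) = min(1, 1 − 0.853 + 0.000) = min(1, 0.147) = 0.147
~~(((B ↔ (A ↔ A)) → A) → (A ↔ A)) → ((C ↔ A) → ~(A → A)) = min(1, 1 − 1.000 + 0.147) = min(1, 0.147) = 0.147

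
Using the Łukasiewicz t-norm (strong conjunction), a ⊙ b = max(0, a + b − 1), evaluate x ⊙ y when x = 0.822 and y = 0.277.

0.099

x ⊙ y = max(0, 0.822 + 0.277 − 1) = max(0, 0.099) = 0.099
For comparison, the Gödel (minimum) t-norm min(a, b) would give 0.277.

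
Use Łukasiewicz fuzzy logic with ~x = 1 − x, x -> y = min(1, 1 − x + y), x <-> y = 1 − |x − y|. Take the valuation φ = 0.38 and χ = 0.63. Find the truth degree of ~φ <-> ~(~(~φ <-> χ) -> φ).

~φ = 1 − 0.38 = 0.62
~φ <-> χ = 1 − |0.62 − 0.63| = 1 − 0.01 = 0.99
~(~φ <-> χ) = 1 − 0.99 = 0.01
~(~φ <-> χ) -> φ = min(1, 1 − 0.01 + 0.38) = min(1, 1.37) = 1.00
~(~(~φ <-> χ) -> φ) = 1 − 1.00 = 0.00
~φ <-> ~(~(~φ <-> χ) -> φ) = 1 − |0.62 − 0.00| = 1 − 0.62 = 0.38

0.38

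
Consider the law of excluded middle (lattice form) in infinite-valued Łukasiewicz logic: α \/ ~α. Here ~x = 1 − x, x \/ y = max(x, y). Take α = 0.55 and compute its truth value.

~α = 1 − 0.55 = 0.45
α \/ ~α = max(0.55, 0.45) = 0.55
(The value 0.55 < 1 shows this instance is not satisfied; not a Ł∞-tautology — its value is max(a, 1−a).)

0.55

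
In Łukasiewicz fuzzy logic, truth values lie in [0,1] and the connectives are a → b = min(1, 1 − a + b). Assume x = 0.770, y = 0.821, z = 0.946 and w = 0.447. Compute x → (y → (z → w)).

z → w = min(1, 1 − 0.946 + 0.447) = min(1, 0.501) = 0.501
y → (z → w) = min(1, 1 − 0.821 + 0.501) = min(1, 0.680) = 0.680
x → (y → (z → w)) = min(1, 1 − 0.770 + 0.680) = min(1, 0.910) = 0.910

0.910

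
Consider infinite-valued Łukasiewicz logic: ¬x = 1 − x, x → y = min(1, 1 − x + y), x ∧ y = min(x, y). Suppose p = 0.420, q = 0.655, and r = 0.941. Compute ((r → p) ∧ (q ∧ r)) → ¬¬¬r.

r → p = min(1, 1 − 0.941 + 0.420) = min(1, 0.479) = 0.479
q ∧ r = min(0.655, 0.941) = 0.655
(r → p) ∧ (q ∧ r) = min(0.479, 0.655) = 0.479
¬r = 1 − 0.941 = 0.059
¬¬r = 1 − 0.059 = 0.941
¬¬¬r = 1 − 0.941 = 0.059
((r → p) ∧ (q ∧ r)) → ¬¬¬r = min(1, 1 − 0.479 + 0.059) = min(1, 0.580) = 0.580

0.580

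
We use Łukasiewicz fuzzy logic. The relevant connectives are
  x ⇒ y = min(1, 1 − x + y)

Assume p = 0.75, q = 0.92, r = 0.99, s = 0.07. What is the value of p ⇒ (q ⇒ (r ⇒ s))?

0.41

r ⇒ s = min(1, 1 − 0.99 + 0.07) = min(1, 0.08) = 0.08
q ⇒ (r ⇒ s) = min(1, 1 − 0.92 + 0.08) = min(1, 0.16) = 0.16
p ⇒ (q ⇒ (r ⇒ s)) = min(1, 1 − 0.75 + 0.16) = min(1, 0.41) = 0.41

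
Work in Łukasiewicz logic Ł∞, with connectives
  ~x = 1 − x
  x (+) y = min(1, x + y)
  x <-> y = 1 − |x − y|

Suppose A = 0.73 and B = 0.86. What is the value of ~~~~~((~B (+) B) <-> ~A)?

~B = 1 − 0.86 = 0.14
~B (+) B = min(1, 0.14 + 0.86) = min(1, 1.00) = 1.00
~A = 1 − 0.73 = 0.27
(~B (+) B) <-> ~A = 1 − |1.00 − 0.27| = 1 − 0.73 = 0.27
~((~B (+) B) <-> ~A) = 1 − 0.27 = 0.73
~~((~B (+) B) <-> ~A) = 1 − 0.73 = 0.27
~~~((~B (+) B) <-> ~A) = 1 − 0.27 = 0.73
~~~~((~B (+) B) <-> ~A) = 1 − 0.73 = 0.27
~~~~~((~B (+) B) <-> ~A) = 1 − 0.27 = 0.73

0.73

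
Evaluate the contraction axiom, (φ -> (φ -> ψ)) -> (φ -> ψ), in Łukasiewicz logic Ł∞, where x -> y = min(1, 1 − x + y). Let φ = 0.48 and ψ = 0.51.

1.00

φ -> ψ = min(1, 1 − 0.48 + 0.51) = min(1, 1.03) = 1.00
φ -> (φ -> ψ) = min(1, 1 − 0.48 + 1.00) = min(1, 1.52) = 1.00
(φ -> (φ -> ψ)) -> (φ -> ψ) = min(1, 1 − 1.00 + 1.00) = min(1, 1.00) = 1.00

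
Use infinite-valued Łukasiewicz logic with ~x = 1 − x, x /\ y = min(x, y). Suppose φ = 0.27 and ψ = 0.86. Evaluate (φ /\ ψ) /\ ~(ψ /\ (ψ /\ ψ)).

φ /\ ψ = min(0.27, 0.86) = 0.27
ψ /\ ψ = min(0.86, 0.86) = 0.86
ψ /\ (ψ /\ ψ) = min(0.86, 0.86) = 0.86
~(ψ /\ (ψ /\ ψ)) = 1 − 0.86 = 0.14
(φ /\ ψ) /\ ~(ψ /\ (ψ /\ ψ)) = min(0.27, 0.14) = 0.14

0.14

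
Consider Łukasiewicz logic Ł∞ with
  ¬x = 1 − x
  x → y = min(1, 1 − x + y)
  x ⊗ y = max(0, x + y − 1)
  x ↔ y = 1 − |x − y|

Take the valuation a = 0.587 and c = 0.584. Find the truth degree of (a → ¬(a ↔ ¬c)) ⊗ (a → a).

0.584

¬c = 1 − 0.584 = 0.416
a ↔ ¬c = 1 − |0.587 − 0.416| = 1 − 0.171 = 0.829
¬(a ↔ ¬c) = 1 − 0.829 = 0.171
a → ¬(a ↔ ¬c) = min(1, 1 − 0.587 + 0.171) = min(1, 0.584) = 0.584
a → a = min(1, 1 − 0.587 + 0.587) = min(1, 1.000) = 1.000
(a → ¬(a ↔ ¬c)) ⊗ (a → a) = max(0, 0.584 + 1.000 − 1) = max(0, 0.584) = 0.584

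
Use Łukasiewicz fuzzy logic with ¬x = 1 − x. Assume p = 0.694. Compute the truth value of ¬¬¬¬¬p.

¬p = 1 − 0.694 = 0.306
¬¬p = 1 − 0.306 = 0.694
¬¬¬p = 1 − 0.694 = 0.306
¬¬¬¬p = 1 − 0.306 = 0.694
¬¬¬¬¬p = 1 − 0.694 = 0.306

0.306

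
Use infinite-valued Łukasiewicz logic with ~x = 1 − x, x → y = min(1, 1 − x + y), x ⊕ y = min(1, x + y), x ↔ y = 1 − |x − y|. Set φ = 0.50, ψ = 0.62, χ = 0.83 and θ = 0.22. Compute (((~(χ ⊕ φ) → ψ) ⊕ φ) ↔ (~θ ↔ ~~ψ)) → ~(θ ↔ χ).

χ ⊕ φ = min(1, 0.83 + 0.50) = min(1, 1.33) = 1.00
~(χ ⊕ φ) = 1 − 1.00 = 0.00
~(χ ⊕ φ) → ψ = min(1, 1 − 0.00 + 0.62) = min(1, 1.62) = 1.00
(~(χ ⊕ φ) → ψ) ⊕ φ = min(1, 1.00 + 0.50) = min(1, 1.50) = 1.00
~θ = 1 − 0.22 = 0.78
~ψ = 1 − 0.62 = 0.38
~~ψ = 1 − 0.38 = 0.62
~θ ↔ ~~ψ = 1 − |0.78 − 0.62| = 1 − 0.16 = 0.84
((~(χ ⊕ φ) → ψ) ⊕ φ) ↔ (~θ ↔ ~~ψ) = 1 − |1.00 − 0.84| = 1 − 0.16 = 0.84
θ ↔ χ = 1 − |0.22 − 0.83| = 1 − 0.61 = 0.39
~(θ ↔ χ) = 1 − 0.39 = 0.61
(((~(χ ⊕ φ) → ψ) ⊕ φ) ↔ (~θ ↔ ~~ψ)) → ~(θ ↔ χ) = min(1, 1 − 0.84 + 0.61) = min(1, 0.77) = 0.77

0.77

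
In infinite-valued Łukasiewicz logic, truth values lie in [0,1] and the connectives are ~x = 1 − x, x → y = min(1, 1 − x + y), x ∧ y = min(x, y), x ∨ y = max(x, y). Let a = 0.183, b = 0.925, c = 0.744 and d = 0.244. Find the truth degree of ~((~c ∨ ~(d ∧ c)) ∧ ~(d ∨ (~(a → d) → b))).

~c = 1 − 0.744 = 0.256
d ∧ c = min(0.244, 0.744) = 0.244
~(d ∧ c) = 1 − 0.244 = 0.756
~c ∨ ~(d ∧ c) = max(0.256, 0.756) = 0.756
a → d = min(1, 1 − 0.183 + 0.244) = min(1, 1.061) = 1.000
~(a → d) = 1 − 1.000 = 0.000
~(a → d) → b = min(1, 1 − 0.000 + 0.925) = min(1, 1.925) = 1.000
d ∨ (~(a → d) → b) = max(0.244, 1.000) = 1.000
~(d ∨ (~(a → d) → b)) = 1 − 1.000 = 0.000
(~c ∨ ~(d ∧ c)) ∧ ~(d ∨ (~(a → d) → b)) = min(0.756, 0.000) = 0.000
~((~c ∨ ~(d ∧ c)) ∧ ~(d ∨ (~(a → d) → b))) = 1 − 0.000 = 1.000

1.000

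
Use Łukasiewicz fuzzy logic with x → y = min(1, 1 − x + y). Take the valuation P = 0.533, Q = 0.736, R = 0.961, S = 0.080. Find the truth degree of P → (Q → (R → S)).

0.850

R → S = min(1, 1 − 0.961 + 0.080) = min(1, 0.119) = 0.119
Q → (R → S) = min(1, 1 − 0.736 + 0.119) = min(1, 0.383) = 0.383
P → (Q → (R → S)) = min(1, 1 − 0.533 + 0.383) = min(1, 0.850) = 0.850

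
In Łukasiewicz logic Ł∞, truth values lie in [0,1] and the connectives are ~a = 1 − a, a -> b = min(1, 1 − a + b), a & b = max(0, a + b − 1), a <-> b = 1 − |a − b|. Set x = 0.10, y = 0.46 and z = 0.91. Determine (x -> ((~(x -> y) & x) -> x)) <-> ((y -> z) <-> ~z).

0.09

x -> y = min(1, 1 − 0.10 + 0.46) = min(1, 1.36) = 1.00
~(x -> y) = 1 − 1.00 = 0.00
~(x -> y) & x = max(0, 0.00 + 0.10 − 1) = max(0, -0.90) = 0.00
(~(x -> y) & x) -> x = min(1, 1 − 0.00 + 0.10) = min(1, 1.10) = 1.00
x -> ((~(x -> y) & x) -> x) = min(1, 1 − 0.10 + 1.00) = min(1, 1.90) = 1.00
y -> z = min(1, 1 − 0.46 + 0.91) = min(1, 1.45) = 1.00
~z = 1 − 0.91 = 0.09
(y -> z) <-> ~z = 1 − |1.00 − 0.09| = 1 − 0.91 = 0.09
(x -> ((~(x -> y) & x) -> x)) <-> ((y -> z) <-> ~z) = 1 − |1.00 − 0.09| = 1 − 0.91 = 0.09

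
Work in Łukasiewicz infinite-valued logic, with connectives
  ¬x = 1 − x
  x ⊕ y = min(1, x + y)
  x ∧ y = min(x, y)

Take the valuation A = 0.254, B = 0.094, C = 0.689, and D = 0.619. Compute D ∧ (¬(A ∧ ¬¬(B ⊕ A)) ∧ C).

0.619

B ⊕ A = min(1, 0.094 + 0.254) = min(1, 0.348) = 0.348
¬(B ⊕ A) = 1 − 0.348 = 0.652
¬¬(B ⊕ A) = 1 − 0.652 = 0.348
A ∧ ¬¬(B ⊕ A) = min(0.254, 0.348) = 0.254
¬(A ∧ ¬¬(B ⊕ A)) = 1 − 0.254 = 0.746
¬(A ∧ ¬¬(B ⊕ A)) ∧ C = min(0.746, 0.689) = 0.689
D ∧ (¬(A ∧ ¬¬(B ⊕ A)) ∧ C) = min(0.619, 0.689) = 0.619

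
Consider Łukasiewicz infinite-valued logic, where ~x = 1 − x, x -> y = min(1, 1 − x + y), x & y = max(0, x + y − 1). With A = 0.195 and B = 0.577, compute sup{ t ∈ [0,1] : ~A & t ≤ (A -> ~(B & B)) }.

~A = 1 − 0.195 = 0.805
So the left factor is ~A = 0.805.
B & B = max(0, 0.577 + 0.577 − 1) = max(0, 0.154) = 0.154
~(B & B) = 1 − 0.154 = 0.846
A -> ~(B & B) = min(1, 1 − 0.195 + 0.846) = min(1, 1.651) = 1.000
So the right-hand bound is A -> ~(B & B) = 1.000.
The residuum of the Łukasiewicz t-norm gives the supremum: min(1, 1 − 0.805 + 1.000).
1 − 0.805 + 1.000 = 1.195, so t = min(1, 1.195) = 1.000.
Check: 0.805 & 1.000 = max(0, 0.805) = 0.805 ≤ 1.000.

1.000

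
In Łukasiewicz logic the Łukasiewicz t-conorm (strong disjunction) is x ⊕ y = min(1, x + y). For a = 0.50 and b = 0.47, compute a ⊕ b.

a ⊕ b = min(1, 0.50 + 0.47) = min(1, 0.97) = 0.97
For comparison, the Gödel t-conorm max(x, y) would give 0.50.

0.97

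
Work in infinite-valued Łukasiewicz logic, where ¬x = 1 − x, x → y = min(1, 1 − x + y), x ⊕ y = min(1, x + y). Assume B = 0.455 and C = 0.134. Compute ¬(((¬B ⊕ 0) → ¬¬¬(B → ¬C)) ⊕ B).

0.090

¬B = 1 − 0.455 = 0.545
¬B ⊕ 0 = min(1, 0.545 + 0.000) = min(1, 0.545) = 0.545
¬C = 1 − 0.134 = 0.866
B → ¬C = min(1, 1 − 0.455 + 0.866) = min(1, 1.411) = 1.000
¬(B → ¬C) = 1 − 1.000 = 0.000
¬¬(B → ¬C) = 1 − 0.000 = 1.000
¬¬¬(B → ¬C) = 1 − 1.000 = 0.000
(¬B ⊕ 0) → ¬¬¬(B → ¬C) = min(1, 1 − 0.545 + 0.000) = min(1, 0.455) = 0.455
((¬B ⊕ 0) → ¬¬¬(B → ¬C)) ⊕ B = min(1, 0.455 + 0.455) = min(1, 0.910) = 0.910
¬(((¬B ⊕ 0) → ¬¬¬(B → ¬C)) ⊕ B) = 1 − 0.910 = 0.090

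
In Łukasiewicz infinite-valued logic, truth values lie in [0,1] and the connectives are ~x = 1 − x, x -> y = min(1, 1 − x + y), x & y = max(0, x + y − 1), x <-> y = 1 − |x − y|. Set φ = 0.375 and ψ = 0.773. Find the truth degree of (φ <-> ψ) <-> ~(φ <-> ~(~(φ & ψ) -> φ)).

0.500

φ <-> ψ = 1 − |0.375 − 0.773| = 1 − 0.398 = 0.602
φ & ψ = max(0, 0.375 + 0.773 − 1) = max(0, 0.148) = 0.148
~(φ & ψ) = 1 − 0.148 = 0.852
~(φ & ψ) -> φ = min(1, 1 − 0.852 + 0.375) = min(1, 0.523) = 0.523
~(~(φ & ψ) -> φ) = 1 − 0.523 = 0.477
φ <-> ~(~(φ & ψ) -> φ) = 1 − |0.375 − 0.477| = 1 − 0.102 = 0.898
~(φ <-> ~(~(φ & ψ) -> φ)) = 1 − 0.898 = 0.102
(φ <-> ψ) <-> ~(φ <-> ~(~(φ & ψ) -> φ)) = 1 − |0.602 − 0.102| = 1 − 0.500 = 0.500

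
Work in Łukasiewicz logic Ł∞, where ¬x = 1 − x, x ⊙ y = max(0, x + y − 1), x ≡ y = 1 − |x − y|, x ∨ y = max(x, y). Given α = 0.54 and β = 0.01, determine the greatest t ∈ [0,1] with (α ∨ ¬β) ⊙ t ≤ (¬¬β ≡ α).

¬β = 1 − 0.01 = 0.99
α ∨ ¬β = max(0.54, 0.99) = 0.99
So the left factor is α ∨ ¬β = 0.99.
¬¬β = 1 − 0.99 = 0.01
¬¬β ≡ α = 1 − |0.01 − 0.54| = 1 − 0.53 = 0.47
So the right-hand bound is ¬¬β ≡ α = 0.47.
The residuum of the Łukasiewicz t-norm gives the supremum: min(1, 1 − 0.99 + 0.47).
1 − 0.99 + 0.47 = 0.48, so t = min(1, 0.48) = 0.48.
Check: 0.99 ⊙ 0.48 = max(0, 0.47) = 0.47 ≤ 0.47.

0.48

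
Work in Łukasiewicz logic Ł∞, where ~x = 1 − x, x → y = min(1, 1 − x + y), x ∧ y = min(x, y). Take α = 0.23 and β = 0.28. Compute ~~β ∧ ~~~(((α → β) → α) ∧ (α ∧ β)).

~β = 1 − 0.28 = 0.72
~~β = 1 − 0.72 = 0.28
α → β = min(1, 1 − 0.23 + 0.28) = min(1, 1.05) = 1.00
(α → β) → α = min(1, 1 − 1.00 + 0.23) = min(1, 0.23) = 0.23
α ∧ β = min(0.23, 0.28) = 0.23
((α → β) → α) ∧ (α ∧ β) = min(0.23, 0.23) = 0.23
~(((α → β) → α) ∧ (α ∧ β)) = 1 − 0.23 = 0.77
~~(((α → β) → α) ∧ (α ∧ β)) = 1 − 0.77 = 0.23
~~~(((α → β) → α) ∧ (α ∧ β)) = 1 − 0.23 = 0.77
~~β ∧ ~~~(((α → β) → α) ∧ (α ∧ β)) = min(0.28, 0.77) = 0.28

0.28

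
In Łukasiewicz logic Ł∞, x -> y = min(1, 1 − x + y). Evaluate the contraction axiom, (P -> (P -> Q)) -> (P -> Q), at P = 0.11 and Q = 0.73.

P -> Q = min(1, 1 − 0.11 + 0.73) = min(1, 1.62) = 1.00
P -> (P -> Q) = min(1, 1 − 0.11 + 1.00) = min(1, 1.89) = 1.00
(P -> (P -> Q)) -> (P -> Q) = min(1, 1 − 1.00 + 1.00) = min(1, 1.00) = 1.00

1.00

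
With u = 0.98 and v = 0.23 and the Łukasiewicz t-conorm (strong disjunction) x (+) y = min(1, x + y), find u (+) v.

u (+) v = min(1, 0.98 + 0.23) = min(1, 1.21) = 1.00
For comparison, the Gödel t-conorm max(x, y) would give 0.98.

1.00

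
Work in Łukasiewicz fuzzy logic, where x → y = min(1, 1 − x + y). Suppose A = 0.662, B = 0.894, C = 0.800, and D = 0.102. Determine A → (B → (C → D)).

C → D = min(1, 1 − 0.800 + 0.102) = min(1, 0.302) = 0.302
B → (C → D) = min(1, 1 − 0.894 + 0.302) = min(1, 0.408) = 0.408
A → (B → (C → D)) = min(1, 1 − 0.662 + 0.408) = min(1, 0.746) = 0.746

0.746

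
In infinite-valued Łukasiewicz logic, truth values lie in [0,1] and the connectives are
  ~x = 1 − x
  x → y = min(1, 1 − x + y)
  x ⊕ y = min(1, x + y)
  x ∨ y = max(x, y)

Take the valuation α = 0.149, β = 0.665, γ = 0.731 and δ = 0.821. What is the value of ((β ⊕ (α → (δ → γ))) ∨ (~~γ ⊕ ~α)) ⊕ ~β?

δ → γ = min(1, 1 − 0.821 + 0.731) = min(1, 0.910) = 0.910
α → (δ → γ) = min(1, 1 − 0.149 + 0.910) = min(1, 1.761) = 1.000
β ⊕ (α → (δ → γ)) = min(1, 0.665 + 1.000) = min(1, 1.665) = 1.000
~γ = 1 − 0.731 = 0.269
~~γ = 1 − 0.269 = 0.731
~α = 1 − 0.149 = 0.851
~~γ ⊕ ~α = min(1, 0.731 + 0.851) = min(1, 1.582) = 1.000
(β ⊕ (α → (δ → γ))) ∨ (~~γ ⊕ ~α) = max(1.000, 1.000) = 1.000
~β = 1 − 0.665 = 0.335
((β ⊕ (α → (δ → γ))) ∨ (~~γ ⊕ ~α)) ⊕ ~β = min(1, 1.000 + 0.335) = min(1, 1.335) = 1.000

1.000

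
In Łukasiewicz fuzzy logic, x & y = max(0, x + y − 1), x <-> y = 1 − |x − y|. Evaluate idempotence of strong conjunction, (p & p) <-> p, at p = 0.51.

0.51

p & p = max(0, 0.51 + 0.51 − 1) = max(0, 0.02) = 0.02
(p & p) <-> p = 1 − |0.02 − 0.51| = 1 − 0.49 = 0.51
(The value 0.51 < 1 shows this instance is not satisfied; fails in Ł∞ since a ⊗ a = max(0, 2a−1) ≠ a in general.)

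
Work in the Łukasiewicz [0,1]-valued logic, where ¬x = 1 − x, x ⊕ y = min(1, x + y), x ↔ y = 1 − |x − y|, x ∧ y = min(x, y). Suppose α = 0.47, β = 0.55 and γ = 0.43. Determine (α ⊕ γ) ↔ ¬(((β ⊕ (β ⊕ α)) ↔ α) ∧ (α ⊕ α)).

0.63

α ⊕ γ = min(1, 0.47 + 0.43) = min(1, 0.90) = 0.90
β ⊕ α = min(1, 0.55 + 0.47) = min(1, 1.02) = 1.00
β ⊕ (β ⊕ α) = min(1, 0.55 + 1.00) = min(1, 1.55) = 1.00
(β ⊕ (β ⊕ α)) ↔ α = 1 − |1.00 − 0.47| = 1 − 0.53 = 0.47
α ⊕ α = min(1, 0.47 + 0.47) = min(1, 0.94) = 0.94
((β ⊕ (β ⊕ α)) ↔ α) ∧ (α ⊕ α) = min(0.47, 0.94) = 0.47
¬(((β ⊕ (β ⊕ α)) ↔ α) ∧ (α ⊕ α)) = 1 − 0.47 = 0.53
(α ⊕ γ) ↔ ¬(((β ⊕ (β ⊕ α)) ↔ α) ∧ (α ⊕ α)) = 1 − |0.90 − 0.53| = 1 − 0.37 = 0.63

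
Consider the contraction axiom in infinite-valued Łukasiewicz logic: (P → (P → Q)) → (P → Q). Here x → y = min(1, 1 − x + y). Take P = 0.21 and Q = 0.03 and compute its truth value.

0.82

P → Q = min(1, 1 − 0.21 + 0.03) = min(1, 0.82) = 0.82
P → (P → Q) = min(1, 1 − 0.21 + 0.82) = min(1, 1.61) = 1.00
(P → (P → Q)) → (P → Q) = min(1, 1 − 1.00 + 0.82) = min(1, 0.82) = 0.82
(The value 0.82 < 1 shows this instance is not satisfied; fails in Ł∞ (the t-norm is not idempotent).)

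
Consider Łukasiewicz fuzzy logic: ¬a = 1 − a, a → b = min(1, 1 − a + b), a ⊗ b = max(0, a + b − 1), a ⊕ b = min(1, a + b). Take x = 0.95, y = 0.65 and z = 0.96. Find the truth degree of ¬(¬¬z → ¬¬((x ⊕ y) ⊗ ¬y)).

¬z = 1 − 0.96 = 0.04
¬¬z = 1 − 0.04 = 0.96
x ⊕ y = min(1, 0.95 + 0.65) = min(1, 1.60) = 1.00
¬y = 1 − 0.65 = 0.35
(x ⊕ y) ⊗ ¬y = max(0, 1.00 + 0.35 − 1) = max(0, 0.35) = 0.35
¬((x ⊕ y) ⊗ ¬y) = 1 − 0.35 = 0.65
¬¬((x ⊕ y) ⊗ ¬y) = 1 − 0.65 = 0.35
¬¬z → ¬¬((x ⊕ y) ⊗ ¬y) = min(1, 1 − 0.96 + 0.35) = min(1, 0.39) = 0.39
¬(¬¬z → ¬¬((x ⊕ y) ⊗ ¬y)) = 1 − 0.39 = 0.61

0.61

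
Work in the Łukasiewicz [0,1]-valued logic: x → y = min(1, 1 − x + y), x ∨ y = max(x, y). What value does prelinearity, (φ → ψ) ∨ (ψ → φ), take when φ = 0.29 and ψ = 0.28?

1.00

φ → ψ = min(1, 1 − 0.29 + 0.28) = min(1, 0.99) = 0.99
ψ → φ = min(1, 1 − 0.28 + 0.29) = min(1, 1.01) = 1.00
(φ → ψ) ∨ (ψ → φ) = max(0.99, 1.00) = 1.00
(As expected: a Ł∞-tautology — holds in every MV-chain.)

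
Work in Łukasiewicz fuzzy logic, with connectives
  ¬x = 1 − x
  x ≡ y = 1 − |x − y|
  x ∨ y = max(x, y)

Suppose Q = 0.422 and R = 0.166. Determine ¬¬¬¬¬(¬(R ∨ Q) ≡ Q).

R ∨ Q = max(0.166, 0.422) = 0.422
¬(R ∨ Q) = 1 − 0.422 = 0.578
¬(R ∨ Q) ≡ Q = 1 − |0.578 − 0.422| = 1 − 0.156 = 0.844
¬(¬(R ∨ Q) ≡ Q) = 1 − 0.844 = 0.156
¬¬(¬(R ∨ Q) ≡ Q) = 1 − 0.156 = 0.844
¬¬¬(¬(R ∨ Q) ≡ Q) = 1 − 0.844 = 0.156
¬¬¬¬(¬(R ∨ Q) ≡ Q) = 1 − 0.156 = 0.844
¬¬¬¬¬(¬(R ∨ Q) ≡ Q) = 1 − 0.844 = 0.156

0.156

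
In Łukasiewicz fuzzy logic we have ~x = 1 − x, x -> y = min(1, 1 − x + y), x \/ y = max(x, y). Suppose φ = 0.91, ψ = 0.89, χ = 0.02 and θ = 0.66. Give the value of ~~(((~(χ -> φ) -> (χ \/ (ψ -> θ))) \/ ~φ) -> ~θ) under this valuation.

χ -> φ = min(1, 1 − 0.02 + 0.91) = min(1, 1.89) = 1.00
~(χ -> φ) = 1 − 1.00 = 0.00
ψ -> θ = min(1, 1 − 0.89 + 0.66) = min(1, 0.77) = 0.77
χ \/ (ψ -> θ) = max(0.02, 0.77) = 0.77
~(χ -> φ) -> (χ \/ (ψ -> θ)) = min(1, 1 − 0.00 + 0.77) = min(1, 1.77) = 1.00
~φ = 1 − 0.91 = 0.09
(~(χ -> φ) -> (χ \/ (ψ -> θ))) \/ ~φ = max(1.00, 0.09) = 1.00
~θ = 1 − 0.66 = 0.34
((~(χ -> φ) -> (χ \/ (ψ -> θ))) \/ ~φ) -> ~θ = min(1, 1 − 1.00 + 0.34) = min(1, 0.34) = 0.34
~(((~(χ -> φ) -> (χ \/ (ψ -> θ))) \/ ~φ) -> ~θ) = 1 − 0.34 = 0.66
~~(((~(χ -> φ) -> (χ \/ (ψ -> θ))) \/ ~φ) -> ~θ) = 1 − 0.66 = 0.34

0.34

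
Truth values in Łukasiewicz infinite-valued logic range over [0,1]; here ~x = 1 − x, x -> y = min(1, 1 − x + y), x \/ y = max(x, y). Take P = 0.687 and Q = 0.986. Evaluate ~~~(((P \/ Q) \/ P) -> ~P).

P \/ Q = max(0.687, 0.986) = 0.986
(P \/ Q) \/ P = max(0.986, 0.687) = 0.986
~P = 1 − 0.687 = 0.313
((P \/ Q) \/ P) -> ~P = min(1, 1 − 0.986 + 0.313) = min(1, 0.327) = 0.327
~(((P \/ Q) \/ P) -> ~P) = 1 − 0.327 = 0.673
~~(((P \/ Q) \/ P) -> ~P) = 1 − 0.673 = 0.327
~~~(((P \/ Q) \/ P) -> ~P) = 1 − 0.327 = 0.673

0.673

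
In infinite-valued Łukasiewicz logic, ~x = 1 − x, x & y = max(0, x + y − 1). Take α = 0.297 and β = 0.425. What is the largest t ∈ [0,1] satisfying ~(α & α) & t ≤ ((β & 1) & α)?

α & α = max(0, 0.297 + 0.297 − 1) = max(0, -0.406) = 0.000
~(α & α) = 1 − 0.000 = 1.000
So the left factor is ~(α & α) = 1.000.
β & 1 = max(0, 0.425 + 1.000 − 1) = max(0, 0.425) = 0.425
(β & 1) & α = max(0, 0.425 + 0.297 − 1) = max(0, -0.278) = 0.000
So the right-hand bound is (β & 1) & α = 0.000.
The residuum of the Łukasiewicz t-norm gives the supremum: min(1, 1 − 1.000 + 0.000).
1 − 1.000 + 0.000 = 0.000, so t = min(1, 0.000) = 0.000.
Check: 1.000 & 0.000 = max(0, 0.000) = 0.000 ≤ 0.000.

0.000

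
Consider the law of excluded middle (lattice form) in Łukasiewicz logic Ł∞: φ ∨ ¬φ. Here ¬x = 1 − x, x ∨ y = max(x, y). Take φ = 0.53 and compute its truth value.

0.53

¬φ = 1 − 0.53 = 0.47
φ ∨ ¬φ = max(0.53, 0.47) = 0.53
(The value 0.53 < 1 shows this instance is not satisfied; not a Ł∞-tautology — its value is max(a, 1−a).)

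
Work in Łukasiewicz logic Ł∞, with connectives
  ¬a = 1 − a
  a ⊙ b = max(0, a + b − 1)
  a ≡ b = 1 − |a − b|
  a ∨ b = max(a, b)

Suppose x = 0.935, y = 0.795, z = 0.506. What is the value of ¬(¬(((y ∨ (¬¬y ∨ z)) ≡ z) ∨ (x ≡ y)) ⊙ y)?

1.000

¬y = 1 − 0.795 = 0.205
¬¬y = 1 − 0.205 = 0.795
¬¬y ∨ z = max(0.795, 0.506) = 0.795
y ∨ (¬¬y ∨ z) = max(0.795, 0.795) = 0.795
(y ∨ (¬¬y ∨ z)) ≡ z = 1 − |0.795 − 0.506| = 1 − 0.289 = 0.711
x ≡ y = 1 − |0.935 − 0.795| = 1 − 0.140 = 0.860
((y ∨ (¬¬y ∨ z)) ≡ z) ∨ (x ≡ y) = max(0.711, 0.860) = 0.860
¬(((y ∨ (¬¬y ∨ z)) ≡ z) ∨ (x ≡ y)) = 1 − 0.860 = 0.140
¬(((y ∨ (¬¬y ∨ z)) ≡ z) ∨ (x ≡ y)) ⊙ y = max(0, 0.140 + 0.795 − 1) = max(0, -0.065) = 0.000
¬(¬(((y ∨ (¬¬y ∨ z)) ≡ z) ∨ (x ≡ y)) ⊙ y) = 1 − 0.000 = 1.000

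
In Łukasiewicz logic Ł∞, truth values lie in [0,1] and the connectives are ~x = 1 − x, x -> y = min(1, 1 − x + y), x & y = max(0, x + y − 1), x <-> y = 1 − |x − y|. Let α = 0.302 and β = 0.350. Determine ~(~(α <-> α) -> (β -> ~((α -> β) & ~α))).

α <-> α = 1 − |0.302 − 0.302| = 1 − 0.000 = 1.000
~(α <-> α) = 1 − 1.000 = 0.000
α -> β = min(1, 1 − 0.302 + 0.350) = min(1, 1.048) = 1.000
~α = 1 − 0.302 = 0.698
(α -> β) & ~α = max(0, 1.000 + 0.698 − 1) = max(0, 0.698) = 0.698
~((α -> β) & ~α) = 1 − 0.698 = 0.302
β -> ~((α -> β) & ~α) = min(1, 1 − 0.350 + 0.302) = min(1, 0.952) = 0.952
~(α <-> α) -> (β -> ~((α -> β) & ~α)) = min(1, 1 − 0.000 + 0.952) = min(1, 1.952) = 1.000
~(~(α <-> α) -> (β -> ~((α -> β) & ~α))) = 1 − 1.000 = 0.000

0.000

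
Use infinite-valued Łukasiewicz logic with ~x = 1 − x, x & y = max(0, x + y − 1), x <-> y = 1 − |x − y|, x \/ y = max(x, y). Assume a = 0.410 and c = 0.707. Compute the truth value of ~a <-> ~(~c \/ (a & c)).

0.883

~a = 1 − 0.410 = 0.590
~c = 1 − 0.707 = 0.293
a & c = max(0, 0.410 + 0.707 − 1) = max(0, 0.117) = 0.117
~c \/ (a & c) = max(0.293, 0.117) = 0.293
~(~c \/ (a & c)) = 1 − 0.293 = 0.707
~a <-> ~(~c \/ (a & c)) = 1 − |0.590 − 0.707| = 1 − 0.117 = 0.883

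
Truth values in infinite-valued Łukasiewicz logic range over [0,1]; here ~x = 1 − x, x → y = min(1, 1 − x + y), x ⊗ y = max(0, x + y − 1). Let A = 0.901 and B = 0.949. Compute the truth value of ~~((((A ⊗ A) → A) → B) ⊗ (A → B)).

0.949

A ⊗ A = max(0, 0.901 + 0.901 − 1) = max(0, 0.802) = 0.802
(A ⊗ A) → A = min(1, 1 − 0.802 + 0.901) = min(1, 1.099) = 1.000
((A ⊗ A) → A) → B = min(1, 1 − 1.000 + 0.949) = min(1, 0.949) = 0.949
A → B = min(1, 1 − 0.901 + 0.949) = min(1, 1.048) = 1.000
(((A ⊗ A) → A) → B) ⊗ (A → B) = max(0, 0.949 + 1.000 − 1) = max(0, 0.949) = 0.949
~((((A ⊗ A) → A) → B) ⊗ (A → B)) = 1 − 0.949 = 0.051
~~((((A ⊗ A) → A) → B) ⊗ (A → B)) = 1 − 0.051 = 0.949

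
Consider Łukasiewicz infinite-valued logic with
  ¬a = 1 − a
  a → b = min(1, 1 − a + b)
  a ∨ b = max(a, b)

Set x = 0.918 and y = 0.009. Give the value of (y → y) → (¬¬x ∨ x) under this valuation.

y → y = min(1, 1 − 0.009 + 0.009) = min(1, 1.000) = 1.000
¬x = 1 − 0.918 = 0.082
¬¬x = 1 − 0.082 = 0.918
¬¬x ∨ x = max(0.918, 0.918) = 0.918
(y → y) → (¬¬x ∨ x) = min(1, 1 − 1.000 + 0.918) = min(1, 0.918) = 0.918

0.918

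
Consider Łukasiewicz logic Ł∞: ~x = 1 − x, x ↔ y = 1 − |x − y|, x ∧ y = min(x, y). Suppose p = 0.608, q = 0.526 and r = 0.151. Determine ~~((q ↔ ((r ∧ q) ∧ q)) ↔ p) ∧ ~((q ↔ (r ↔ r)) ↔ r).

r ∧ q = min(0.151, 0.526) = 0.151
(r ∧ q) ∧ q = min(0.151, 0.526) = 0.151
q ↔ ((r ∧ q) ∧ q) = 1 − |0.526 − 0.151| = 1 − 0.375 = 0.625
(q ↔ ((r ∧ q) ∧ q)) ↔ p = 1 − |0.625 − 0.608| = 1 − 0.017 = 0.983
~((q ↔ ((r ∧ q) ∧ q)) ↔ p) = 1 − 0.983 = 0.017
~~((q ↔ ((r ∧ q) ∧ q)) ↔ p) = 1 − 0.017 = 0.983
r ↔ r = 1 − |0.151 − 0.151| = 1 − 0.000 = 1.000
q ↔ (r ↔ r) = 1 − |0.526 − 1.000| = 1 − 0.474 = 0.526
(q ↔ (r ↔ r)) ↔ r = 1 − |0.526 − 0.151| = 1 − 0.375 = 0.625
~((q ↔ (r ↔ r)) ↔ r) = 1 − 0.625 = 0.375
~~((q ↔ ((r ∧ q) ∧ q)) ↔ p) ∧ ~((q ↔ (r ↔ r)) ↔ r) = min(0.983, 0.375) = 0.375

0.375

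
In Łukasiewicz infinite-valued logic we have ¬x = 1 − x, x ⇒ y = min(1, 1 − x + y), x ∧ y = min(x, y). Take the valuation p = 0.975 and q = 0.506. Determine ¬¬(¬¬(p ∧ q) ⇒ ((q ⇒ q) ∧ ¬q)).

0.988

p ∧ q = min(0.975, 0.506) = 0.506
¬(p ∧ q) = 1 − 0.506 = 0.494
¬¬(p ∧ q) = 1 − 0.494 = 0.506
q ⇒ q = min(1, 1 − 0.506 + 0.506) = min(1, 1.000) = 1.000
¬q = 1 − 0.506 = 0.494
(q ⇒ q) ∧ ¬q = min(1.000, 0.494) = 0.494
¬¬(p ∧ q) ⇒ ((q ⇒ q) ∧ ¬q) = min(1, 1 − 0.506 + 0.494) = min(1, 0.988) = 0.988
¬(¬¬(p ∧ q) ⇒ ((q ⇒ q) ∧ ¬q)) = 1 − 0.988 = 0.012
¬¬(¬¬(p ∧ q) ⇒ ((q ⇒ q) ∧ ¬q)) = 1 − 0.012 = 0.988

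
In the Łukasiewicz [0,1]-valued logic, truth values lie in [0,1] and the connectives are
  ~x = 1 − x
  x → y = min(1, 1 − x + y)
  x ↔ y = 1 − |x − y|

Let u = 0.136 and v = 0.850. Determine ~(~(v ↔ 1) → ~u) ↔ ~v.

0.850

v ↔ 1 = 1 − |0.850 − 1.000| = 1 − 0.150 = 0.850
~(v ↔ 1) = 1 − 0.850 = 0.150
~u = 1 − 0.136 = 0.864
~(v ↔ 1) → ~u = min(1, 1 − 0.150 + 0.864) = min(1, 1.714) = 1.000
~(~(v ↔ 1) → ~u) = 1 − 1.000 = 0.000
~v = 1 − 0.850 = 0.150
~(~(v ↔ 1) → ~u) ↔ ~v = 1 − |0.000 − 0.150| = 1 − 0.150 = 0.850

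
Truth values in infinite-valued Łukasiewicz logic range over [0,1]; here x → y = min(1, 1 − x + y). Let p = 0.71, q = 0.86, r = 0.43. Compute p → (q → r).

q → r = min(1, 1 − 0.86 + 0.43) = min(1, 0.57) = 0.57
p → (q → r) = min(1, 1 − 0.71 + 0.57) = min(1, 0.86) = 0.86

0.86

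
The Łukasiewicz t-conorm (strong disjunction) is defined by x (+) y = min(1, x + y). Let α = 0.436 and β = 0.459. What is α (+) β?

α (+) β = min(1, 0.436 + 0.459) = min(1, 0.895) = 0.895
For comparison, the Gödel t-conorm max(x, y) would give 0.459.

0.895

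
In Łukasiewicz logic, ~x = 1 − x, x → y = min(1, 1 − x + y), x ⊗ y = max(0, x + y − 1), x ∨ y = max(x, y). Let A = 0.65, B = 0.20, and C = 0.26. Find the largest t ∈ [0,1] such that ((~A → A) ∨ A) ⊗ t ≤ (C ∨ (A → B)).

~A = 1 − 0.65 = 0.35
~A → A = min(1, 1 − 0.35 + 0.65) = min(1, 1.30) = 1.00
(~A → A) ∨ A = max(1.00, 0.65) = 1.00
So the left factor is (~A → A) ∨ A = 1.00.
A → B = min(1, 1 − 0.65 + 0.20) = min(1, 0.55) = 0.55
C ∨ (A → B) = max(0.26, 0.55) = 0.55
So the right-hand bound is C ∨ (A → B) = 0.55.
The residuum of the Łukasiewicz t-norm gives the supremum: min(1, 1 − 1.00 + 0.55).
1 − 1.00 + 0.55 = 0.55, so t = min(1, 0.55) = 0.55.
Check: 1.00 ⊗ 0.55 = max(0, 0.55) = 0.55 ≤ 0.55.

0.55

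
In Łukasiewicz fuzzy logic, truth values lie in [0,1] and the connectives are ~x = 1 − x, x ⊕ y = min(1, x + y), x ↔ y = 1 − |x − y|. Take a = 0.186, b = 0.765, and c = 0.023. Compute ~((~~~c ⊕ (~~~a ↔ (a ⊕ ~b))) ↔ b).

~c = 1 − 0.023 = 0.977
~~c = 1 − 0.977 = 0.023
~~~c = 1 − 0.023 = 0.977
~a = 1 − 0.186 = 0.814
~~a = 1 − 0.814 = 0.186
~~~a = 1 − 0.186 = 0.814
~b = 1 − 0.765 = 0.235
a ⊕ ~b = min(1, 0.186 + 0.235) = min(1, 0.421) = 0.421
~~~a ↔ (a ⊕ ~b) = 1 − |0.814 − 0.421| = 1 − 0.393 = 0.607
~~~c ⊕ (~~~a ↔ (a ⊕ ~b)) = min(1, 0.977 + 0.607) = min(1, 1.584) = 1.000
(~~~c ⊕ (~~~a ↔ (a ⊕ ~b))) ↔ b = 1 − |1.000 − 0.765| = 1 − 0.235 = 0.765
~((~~~c ⊕ (~~~a ↔ (a ⊕ ~b))) ↔ b) = 1 − 0.765 = 0.235

0.235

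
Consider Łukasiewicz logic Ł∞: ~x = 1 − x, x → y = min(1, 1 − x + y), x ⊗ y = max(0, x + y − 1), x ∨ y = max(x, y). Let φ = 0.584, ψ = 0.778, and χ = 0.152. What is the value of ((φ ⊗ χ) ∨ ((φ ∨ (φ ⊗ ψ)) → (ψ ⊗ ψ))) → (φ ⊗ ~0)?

φ ⊗ χ = max(0, 0.584 + 0.152 − 1) = max(0, -0.264) = 0.000
φ ⊗ ψ = max(0, 0.584 + 0.778 − 1) = max(0, 0.362) = 0.362
φ ∨ (φ ⊗ ψ) = max(0.584, 0.362) = 0.584
ψ ⊗ ψ = max(0, 0.778 + 0.778 − 1) = max(0, 0.556) = 0.556
(φ ∨ (φ ⊗ ψ)) → (ψ ⊗ ψ) = min(1, 1 − 0.584 + 0.556) = min(1, 0.972) = 0.972
(φ ⊗ χ) ∨ ((φ ∨ (φ ⊗ ψ)) → (ψ ⊗ ψ)) = max(0.000, 0.972) = 0.972
~0 = 1 − 0.000 = 1.000
φ ⊗ ~0 = max(0, 0.584 + 1.000 − 1) = max(0, 0.584) = 0.584
((φ ⊗ χ) ∨ ((φ ∨ (φ ⊗ ψ)) → (ψ ⊗ ψ))) → (φ ⊗ ~0) = min(1, 1 − 0.972 + 0.584) = min(1, 0.612) = 0.612

0.612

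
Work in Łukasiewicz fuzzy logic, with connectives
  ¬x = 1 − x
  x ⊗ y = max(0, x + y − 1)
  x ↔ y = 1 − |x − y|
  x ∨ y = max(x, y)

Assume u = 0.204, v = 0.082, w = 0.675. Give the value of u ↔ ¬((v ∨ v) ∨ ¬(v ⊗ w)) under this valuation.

v ∨ v = max(0.082, 0.082) = 0.082
v ⊗ w = max(0, 0.082 + 0.675 − 1) = max(0, -0.243) = 0.000
¬(v ⊗ w) = 1 − 0.000 = 1.000
(v ∨ v) ∨ ¬(v ⊗ w) = max(0.082, 1.000) = 1.000
¬((v ∨ v) ∨ ¬(v ⊗ w)) = 1 − 1.000 = 0.000
u ↔ ¬((v ∨ v) ∨ ¬(v ⊗ w)) = 1 − |0.204 − 0.000| = 1 − 0.204 = 0.796

0.796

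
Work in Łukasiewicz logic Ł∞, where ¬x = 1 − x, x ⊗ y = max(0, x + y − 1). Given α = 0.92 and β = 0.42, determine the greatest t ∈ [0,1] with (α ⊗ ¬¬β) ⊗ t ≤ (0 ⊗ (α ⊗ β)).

0.66

¬β = 1 − 0.42 = 0.58
¬¬β = 1 − 0.58 = 0.42
α ⊗ ¬¬β = max(0, 0.92 + 0.42 − 1) = max(0, 0.34) = 0.34
So the left factor is α ⊗ ¬¬β = 0.34.
α ⊗ β = max(0, 0.92 + 0.42 − 1) = max(0, 0.34) = 0.34
0 ⊗ (α ⊗ β) = max(0, 0.00 + 0.34 − 1) = max(0, -0.66) = 0.00
So the right-hand bound is 0 ⊗ (α ⊗ β) = 0.00.
The residuum of the Łukasiewicz t-norm gives the supremum: min(1, 1 − 0.34 + 0.00).
1 − 0.34 + 0.00 = 0.66, so t = min(1, 0.66) = 0.66.
Check: 0.34 ⊗ 0.66 = max(0, 0.00) = 0.00 ≤ 0.00.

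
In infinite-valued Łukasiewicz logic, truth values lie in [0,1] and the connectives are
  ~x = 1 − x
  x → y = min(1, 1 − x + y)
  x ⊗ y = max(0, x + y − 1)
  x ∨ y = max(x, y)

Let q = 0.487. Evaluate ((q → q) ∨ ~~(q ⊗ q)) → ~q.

q → q = min(1, 1 − 0.487 + 0.487) = min(1, 1.000) = 1.000
q ⊗ q = max(0, 0.487 + 0.487 − 1) = max(0, -0.026) = 0.000
~(q ⊗ q) = 1 − 0.000 = 1.000
~~(q ⊗ q) = 1 − 1.000 = 0.000
(q → q) ∨ ~~(q ⊗ q) = max(1.000, 0.000) = 1.000
~q = 1 − 0.487 = 0.513
((q → q) ∨ ~~(q ⊗ q)) → ~q = min(1, 1 − 1.000 + 0.513) = min(1, 0.513) = 0.513

0.513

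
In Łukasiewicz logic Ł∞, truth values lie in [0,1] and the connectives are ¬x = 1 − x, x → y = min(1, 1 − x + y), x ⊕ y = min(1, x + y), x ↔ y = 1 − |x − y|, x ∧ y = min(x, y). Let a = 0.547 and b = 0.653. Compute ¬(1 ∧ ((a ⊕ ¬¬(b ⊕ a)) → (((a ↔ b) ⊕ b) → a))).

b ⊕ a = min(1, 0.653 + 0.547) = min(1, 1.200) = 1.000
¬(b ⊕ a) = 1 − 1.000 = 0.000
¬¬(b ⊕ a) = 1 − 0.000 = 1.000
a ⊕ ¬¬(b ⊕ a) = min(1, 0.547 + 1.000) = min(1, 1.547) = 1.000
a ↔ b = 1 − |0.547 − 0.653| = 1 − 0.106 = 0.894
(a ↔ b) ⊕ b = min(1, 0.894 + 0.653) = min(1, 1.547) = 1.000
((a ↔ b) ⊕ b) → a = min(1, 1 − 1.000 + 0.547) = min(1, 0.547) = 0.547
(a ⊕ ¬¬(b ⊕ a)) → (((a ↔ b) ⊕ b) → a) = min(1, 1 − 1.000 + 0.547) = min(1, 0.547) = 0.547
1 ∧ ((a ⊕ ¬¬(b ⊕ a)) → (((a ↔ b) ⊕ b) → a)) = min(1.000, 0.547) = 0.547
¬(1 ∧ ((a ⊕ ¬¬(b ⊕ a)) → (((a ↔ b) ⊕ b) → a))) = 1 − 0.547 = 0.453

0.453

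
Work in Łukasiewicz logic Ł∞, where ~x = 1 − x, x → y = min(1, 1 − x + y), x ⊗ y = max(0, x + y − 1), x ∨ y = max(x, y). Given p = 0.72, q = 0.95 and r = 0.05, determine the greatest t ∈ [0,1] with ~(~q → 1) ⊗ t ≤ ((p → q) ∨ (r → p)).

~q = 1 − 0.95 = 0.05
~q → 1 = min(1, 1 − 0.05 + 1.00) = min(1, 1.95) = 1.00
~(~q → 1) = 1 − 1.00 = 0.00
So the left factor is ~(~q → 1) = 0.00.
p → q = min(1, 1 − 0.72 + 0.95) = min(1, 1.23) = 1.00
r → p = min(1, 1 − 0.05 + 0.72) = min(1, 1.67) = 1.00
(p → q) ∨ (r → p) = max(1.00, 1.00) = 1.00
So the right-hand bound is (p → q) ∨ (r → p) = 1.00.
The residuum of the Łukasiewicz t-norm gives the supremum: min(1, 1 − 0.00 + 1.00).
1 − 0.00 + 1.00 = 2.00, so t = min(1, 2.00) = 1.00.
Check: 0.00 ⊗ 1.00 = max(0, 0.00) = 0.00 ≤ 1.00.

1.00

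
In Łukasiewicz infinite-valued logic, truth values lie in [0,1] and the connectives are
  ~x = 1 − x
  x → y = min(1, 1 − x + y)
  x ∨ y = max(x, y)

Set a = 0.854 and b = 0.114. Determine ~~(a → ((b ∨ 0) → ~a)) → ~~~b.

b ∨ 0 = max(0.114, 0.000) = 0.114
~a = 1 − 0.854 = 0.146
(b ∨ 0) → ~a = min(1, 1 − 0.114 + 0.146) = min(1, 1.032) = 1.000
a → ((b ∨ 0) → ~a) = min(1, 1 − 0.854 + 1.000) = min(1, 1.146) = 1.000
~(a → ((b ∨ 0) → ~a)) = 1 − 1.000 = 0.000
~~(a → ((b ∨ 0) → ~a)) = 1 − 0.000 = 1.000
~b = 1 − 0.114 = 0.886
~~b = 1 − 0.886 = 0.114
~~~b = 1 − 0.114 = 0.886
~~(a → ((b ∨ 0) → ~a)) → ~~~b = min(1, 1 − 1.000 + 0.886) = min(1, 0.886) = 0.886

0.886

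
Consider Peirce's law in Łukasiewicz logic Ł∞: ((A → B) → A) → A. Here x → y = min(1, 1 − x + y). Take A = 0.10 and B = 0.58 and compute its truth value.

A → B = min(1, 1 − 0.10 + 0.58) = min(1, 1.48) = 1.00
(A → B) → A = min(1, 1 − 1.00 + 0.10) = min(1, 0.10) = 0.10
((A → B) → A) → A = min(1, 1 − 0.10 + 0.10) = min(1, 1.00) = 1.00

1.00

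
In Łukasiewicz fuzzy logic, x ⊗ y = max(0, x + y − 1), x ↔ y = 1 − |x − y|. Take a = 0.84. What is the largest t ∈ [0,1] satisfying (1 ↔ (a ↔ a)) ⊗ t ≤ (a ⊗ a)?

0.68

a ↔ a = 1 − |0.84 − 0.84| = 1 − 0.00 = 1.00
1 ↔ (a ↔ a) = 1 − |1.00 − 1.00| = 1 − 0.00 = 1.00
So the left factor is 1 ↔ (a ↔ a) = 1.00.
a ⊗ a = max(0, 0.84 + 0.84 − 1) = max(0, 0.68) = 0.68
So the right-hand bound is a ⊗ a = 0.68.
The residuum of the Łukasiewicz t-norm gives the supremum: min(1, 1 − 1.00 + 0.68).
1 − 1.00 + 0.68 = 0.68, so t = min(1, 0.68) = 0.68.
Check: 1.00 ⊗ 0.68 = max(0, 0.68) = 0.68 ≤ 0.68.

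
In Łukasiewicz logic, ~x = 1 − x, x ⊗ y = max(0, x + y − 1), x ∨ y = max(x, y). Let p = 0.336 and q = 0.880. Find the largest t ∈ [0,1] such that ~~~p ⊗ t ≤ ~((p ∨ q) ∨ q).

0.456

~p = 1 − 0.336 = 0.664
~~p = 1 − 0.664 = 0.336
~~~p = 1 − 0.336 = 0.664
So the left factor is ~~~p = 0.664.
p ∨ q = max(0.336, 0.880) = 0.880
(p ∨ q) ∨ q = max(0.880, 0.880) = 0.880
~((p ∨ q) ∨ q) = 1 − 0.880 = 0.120
So the right-hand bound is ~((p ∨ q) ∨ q) = 0.120.
The residuum of the Łukasiewicz t-norm gives the supremum: min(1, 1 − 0.664 + 0.120).
1 − 0.664 + 0.120 = 0.456, so t = min(1, 0.456) = 0.456.
Check: 0.664 ⊗ 0.456 = max(0, 0.120) = 0.120 ≤ 0.120.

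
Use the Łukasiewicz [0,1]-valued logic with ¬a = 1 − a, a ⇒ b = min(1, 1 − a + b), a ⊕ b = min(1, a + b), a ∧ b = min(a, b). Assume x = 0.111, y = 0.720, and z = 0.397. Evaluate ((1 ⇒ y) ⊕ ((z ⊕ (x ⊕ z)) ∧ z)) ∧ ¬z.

0.603

1 ⇒ y = min(1, 1 − 1.000 + 0.720) = min(1, 0.720) = 0.720
x ⊕ z = min(1, 0.111 + 0.397) = min(1, 0.508) = 0.508
z ⊕ (x ⊕ z) = min(1, 0.397 + 0.508) = min(1, 0.905) = 0.905
(z ⊕ (x ⊕ z)) ∧ z = min(0.905, 0.397) = 0.397
(1 ⇒ y) ⊕ ((z ⊕ (x ⊕ z)) ∧ z) = min(1, 0.720 + 0.397) = min(1, 1.117) = 1.000
¬z = 1 − 0.397 = 0.603
((1 ⇒ y) ⊕ ((z ⊕ (x ⊕ z)) ∧ z)) ∧ ¬z = min(1.000, 0.603) = 0.603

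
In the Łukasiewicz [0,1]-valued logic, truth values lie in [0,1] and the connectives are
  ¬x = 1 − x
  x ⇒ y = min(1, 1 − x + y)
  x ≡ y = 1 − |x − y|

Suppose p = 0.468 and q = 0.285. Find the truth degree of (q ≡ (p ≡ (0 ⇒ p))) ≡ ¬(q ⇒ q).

0 ⇒ p = min(1, 1 − 0.000 + 0.468) = min(1, 1.468) = 1.000
p ≡ (0 ⇒ p) = 1 − |0.468 − 1.000| = 1 − 0.532 = 0.468
q ≡ (p ≡ (0 ⇒ p)) = 1 − |0.285 − 0.468| = 1 − 0.183 = 0.817
q ⇒ q = min(1, 1 − 0.285 + 0.285) = min(1, 1.000) = 1.000
¬(q ⇒ q) = 1 − 1.000 = 0.000
(q ≡ (p ≡ (0 ⇒ p))) ≡ ¬(q ⇒ q) = 1 − |0.817 − 0.000| = 1 − 0.817 = 0.183

0.183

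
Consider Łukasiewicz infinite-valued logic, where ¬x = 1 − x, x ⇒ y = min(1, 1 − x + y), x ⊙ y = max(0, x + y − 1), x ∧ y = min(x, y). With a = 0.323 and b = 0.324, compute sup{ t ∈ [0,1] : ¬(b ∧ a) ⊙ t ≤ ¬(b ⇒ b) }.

b ∧ a = min(0.324, 0.323) = 0.323
¬(b ∧ a) = 1 − 0.323 = 0.677
So the left factor is ¬(b ∧ a) = 0.677.
b ⇒ b = min(1, 1 − 0.324 + 0.324) = min(1, 1.000) = 1.000
¬(b ⇒ b) = 1 − 1.000 = 0.000
So the right-hand bound is ¬(b ⇒ b) = 0.000.
The residuum of the Łukasiewicz t-norm gives the supremum: min(1, 1 − 0.677 + 0.000).
1 − 0.677 + 0.000 = 0.323, so t = min(1, 0.323) = 0.323.
Check: 0.677 ⊙ 0.323 = max(0, 0.000) = 0.000 ≤ 0.000.

0.323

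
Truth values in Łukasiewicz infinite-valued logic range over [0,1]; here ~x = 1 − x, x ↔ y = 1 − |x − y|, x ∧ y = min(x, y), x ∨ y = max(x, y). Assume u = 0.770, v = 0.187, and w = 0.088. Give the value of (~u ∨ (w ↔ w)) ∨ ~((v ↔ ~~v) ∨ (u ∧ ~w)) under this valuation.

~u = 1 − 0.770 = 0.230
w ↔ w = 1 − |0.088 − 0.088| = 1 − 0.000 = 1.000
~u ∨ (w ↔ w) = max(0.230, 1.000) = 1.000
~v = 1 − 0.187 = 0.813
~~v = 1 − 0.813 = 0.187
v ↔ ~~v = 1 − |0.187 − 0.187| = 1 − 0.000 = 1.000
~w = 1 − 0.088 = 0.912
u ∧ ~w = min(0.770, 0.912) = 0.770
(v ↔ ~~v) ∨ (u ∧ ~w) = max(1.000, 0.770) = 1.000
~((v ↔ ~~v) ∨ (u ∧ ~w)) = 1 − 1.000 = 0.000
(~u ∨ (w ↔ w)) ∨ ~((v ↔ ~~v) ∨ (u ∧ ~w)) = max(1.000, 0.000) = 1.000

1.000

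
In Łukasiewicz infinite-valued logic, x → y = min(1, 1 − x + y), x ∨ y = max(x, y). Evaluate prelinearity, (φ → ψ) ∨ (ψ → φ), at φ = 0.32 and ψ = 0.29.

1.00

φ → ψ = min(1, 1 − 0.32 + 0.29) = min(1, 0.97) = 0.97
ψ → φ = min(1, 1 − 0.29 + 0.32) = min(1, 1.03) = 1.00
(φ → ψ) ∨ (ψ → φ) = max(0.97, 1.00) = 1.00
(As expected: a Ł∞-tautology — holds in every MV-chain.)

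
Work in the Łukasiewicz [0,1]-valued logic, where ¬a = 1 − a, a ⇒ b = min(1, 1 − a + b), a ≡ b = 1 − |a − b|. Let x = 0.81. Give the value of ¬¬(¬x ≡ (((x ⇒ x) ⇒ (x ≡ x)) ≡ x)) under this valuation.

¬x = 1 − 0.81 = 0.19
x ⇒ x = min(1, 1 − 0.81 + 0.81) = min(1, 1.00) = 1.00
x ≡ x = 1 − |0.81 − 0.81| = 1 − 0.00 = 1.00
(x ⇒ x) ⇒ (x ≡ x) = min(1, 1 − 1.00 + 1.00) = min(1, 1.00) = 1.00
((x ⇒ x) ⇒ (x ≡ x)) ≡ x = 1 − |1.00 − 0.81| = 1 − 0.19 = 0.81
¬x ≡ (((x ⇒ x) ⇒ (x ≡ x)) ≡ x) = 1 − |0.19 − 0.81| = 1 − 0.62 = 0.38
¬(¬x ≡ (((x ⇒ x) ⇒ (x ≡ x)) ≡ x)) = 1 − 0.38 = 0.62
¬¬(¬x ≡ (((x ⇒ x) ⇒ (x ≡ x)) ≡ x)) = 1 − 0.62 = 0.38

0.38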